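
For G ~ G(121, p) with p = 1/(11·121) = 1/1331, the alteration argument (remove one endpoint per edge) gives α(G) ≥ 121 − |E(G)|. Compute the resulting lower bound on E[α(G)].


E[|E(G)|] = C(121, 2)·p = 7260 · (1/1331) = 60/11.
E[α(G)] ≥ n − E[|E(G)|] = 121 − 60/11 = 1271/11.
Numerically: ≈ 115.545.
(This is only a lower bound; the true E[α(G)] may be larger.)

E[α(G)] ≥ 1271/11 ≈ 115.545.


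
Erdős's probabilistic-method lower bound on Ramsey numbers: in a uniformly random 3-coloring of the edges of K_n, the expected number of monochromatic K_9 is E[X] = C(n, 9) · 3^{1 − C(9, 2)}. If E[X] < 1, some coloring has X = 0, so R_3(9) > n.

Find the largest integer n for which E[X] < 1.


We need C(n, 9) · 3^{1 − 36} < 1, i.e. C(n, 9) < 3^{36 − 1} = 50031545098999707.
Check values of n near the boundary:
  n = 296: C(296, 9) = 42513789098994080; 42513789098994080 < 50031545098999707? YES
  n = 297: C(297, 9) = 43842345008337645; 43842345008337645 < 50031545098999707? YES
  n = 298: C(298, 9) = 45207677551849890; 45207677551849890 < 50031545098999707? YES
  n = 299: C(299, 9) = 46610674441390059; 46610674441390059 < 50031545098999707? YES
  n = 300: C(300, 9) = 48052241692154700; 48052241692154700 < 50031545098999707? YES
  n = 301: C(301, 9) = 49533303936090975; 49533303936090975 < 50031545098999707? YES
  n = 302: C(302, 9) = 51054804739588650; 51054804739588650 < 50031545098999707? NO
The largest n with C(n, 9) < 50031545098999707 is n = 301 (where E[X] = 16511101312030325/16677181699666569 ≈ 0.9900415). Hence R_3(9) > 301, i.e. R_3(9) ≥ 302.

Largest n = 301; hence R_3(9) > 301.


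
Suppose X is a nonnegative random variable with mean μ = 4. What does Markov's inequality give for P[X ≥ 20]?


μ = E[X] = 4, a = 20.
Markov: P[X ≥ 20] ≤ μ/a = (4)/20 = 1/5.
Numerically: ≈ 0.20000.
(Since a = 20 > μ = 4.00000, the bound 1/5 is < 1 and informative.)

P[X ≥ 20] ≤ 1/5 ≈ 0.20000.


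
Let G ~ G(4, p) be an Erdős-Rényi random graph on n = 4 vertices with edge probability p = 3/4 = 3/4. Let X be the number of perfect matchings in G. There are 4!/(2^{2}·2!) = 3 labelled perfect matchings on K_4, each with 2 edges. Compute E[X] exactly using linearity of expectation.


K_4 has 4!/(2^{2}·2!) = 3 labelled perfect matchings.
For each such perfect matching H, let X_H = 1 if all 2 edges of H are present in G. Then P[X_H = 1] = p^{2} = (3/4)^{2} = 9/16.
By linearity of expectation: E[X] = Σ_H E[X_H] = 3 · p^{2} = 3 · 9/16 = 27/16.
Numerically: E[X] ≈ 1.688.

E[X] = 3 · (3/4)^{2} = 27/16 ≈ 1.688.


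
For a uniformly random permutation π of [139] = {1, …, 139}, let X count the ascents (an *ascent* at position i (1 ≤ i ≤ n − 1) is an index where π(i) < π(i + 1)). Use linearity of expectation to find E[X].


Write X = Σ X_I over i = 1, …, 138, with X_I the indicator of one ascent.
There are 138 indicators.
For each fixed i, the pair (π(i), π(i+1)) is a uniformly random ordered pair of distinct values from {1, …, 139}; by symmetry P[π(i) < π(i+1)] = 1/2.
By linearity: E[X] = 138 · (1/2) = (139 − 1) · (1/2) = 69 ≈ 69.000.

E[X] = 69 = 69.000.


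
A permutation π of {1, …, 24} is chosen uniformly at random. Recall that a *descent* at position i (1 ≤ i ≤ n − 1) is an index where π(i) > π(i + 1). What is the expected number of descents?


Write X = Σ X_I over i = 1, …, 23, with X_I the indicator of one descent.
There are 23 indicators.
For each fixed i, the pair (π(i), π(i+1)) is a uniformly random ordered pair of distinct values from {1, …, 24}; by symmetry P[π(i) > π(i+1)] = 1/2.
By linearity: E[X] = 23 · (1/2) = (24 − 1) · (1/2) = 23/2 ≈ 11.500000.

E[X] = 23/2 = 11.500000.


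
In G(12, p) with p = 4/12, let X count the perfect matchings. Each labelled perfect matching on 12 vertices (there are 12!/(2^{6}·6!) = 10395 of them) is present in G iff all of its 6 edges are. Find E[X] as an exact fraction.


K_12 has 12!/(2^{6}·6!) = 10395 labelled perfect matchings.
For each such perfect matching H, let X_H = 1 if all 6 edges of H are present in G. Then P[X_H = 1] = p^{6} = (1/3)^{6} = 1/729.
Summing the indicators: E[X] = Σ_H E[X_H] = 10395 · p^{6} = 10395 · 1/729 = 385/27.
Numerically: E[X] ≈ 14.2593.

E[X] = 10395 · (1/3)^{6} = 385/27 ≈ 14.2593.


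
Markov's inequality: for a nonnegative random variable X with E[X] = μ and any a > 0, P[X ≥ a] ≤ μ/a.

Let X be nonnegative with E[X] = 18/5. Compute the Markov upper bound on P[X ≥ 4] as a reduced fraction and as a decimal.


μ = E[X] = 18/5, a = 4.
Markov: P[X ≥ 4] ≤ μ/a = (18/5)/4 = 9/10.
Numerically: ≈ 0.900.
(Since a = 4 > μ = 3.600, the bound 9/10 is < 1 and informative.)

P[X ≥ 4] ≤ 9/10 ≈ 0.900.


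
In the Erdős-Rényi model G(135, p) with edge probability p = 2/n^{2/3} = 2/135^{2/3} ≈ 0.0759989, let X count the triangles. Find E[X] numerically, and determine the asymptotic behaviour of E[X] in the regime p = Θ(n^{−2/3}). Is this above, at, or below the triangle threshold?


Number of potential triangles: C(135, 3) = 400995.
Each occurs with probability p³ ≈ (0.0759989)³ ≈ 4.38957476e-04.
By linearity: E[X] = C(135, 3)·p³ ≈ 400995 · 4.38957476e-04 ≈ 176.019753.
Since α = 2/3 < 1, p = c/n^{2/3} ≫ 1/n is above the triangle threshold p ~ 1/n. Asymptotically E[X] ~ (c³/6)·n^{3(1−α)} = (2³/6)·n^{1} → ∞; triangles are abundant w.h.p.

E[X] ≈ 176.019753; in regime p = Θ(1/n^{2/3}) E[X] diverges (above the triangle threshold p ~ 1/n).


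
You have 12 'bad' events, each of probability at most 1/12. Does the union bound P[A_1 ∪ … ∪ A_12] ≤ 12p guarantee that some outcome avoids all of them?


Union bound: P[∪_{i=1}^{12} A_i] ≤ Σ_i P[A_i] ≤ 12·p = 12·(1/12) = 1.
Numerically: 1 ≈ 1.0000000.
Is 1 < 1? NO.
Since the bound 1 is ≥ 1, the union bound is uninformative here; it does NOT by itself certify existence.

12·p = 1 ≈ 1.0000000; existence NOT certified by the union bound.


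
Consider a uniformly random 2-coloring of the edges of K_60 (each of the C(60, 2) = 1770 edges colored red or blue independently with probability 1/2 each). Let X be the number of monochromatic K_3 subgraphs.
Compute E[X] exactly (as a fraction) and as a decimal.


Let X = Σ_S X_S over the C(60, 3) = 34220 subsets S of size 3, where X_S = 1 if the K_3 on S is monochromatic.
For a fixed S, the K_3 on S has C(3, 2) = 3 edges. P[all 3 edges red] = (1/2)^3, and likewise for blue, so P[monochromatic] = 2·(1/2)^3 = 2^{1 − 3} = 1/4.
Summing: E[X] = C(60, 3) · 2^{1 − 3} = 34220 · 1/4 = 8555.
Numerically: E[X] ≈ 8555.000000.

E[X] = C(60,3)·2^(1−C(3,2)) = 8555 ≈ 8555.000000.


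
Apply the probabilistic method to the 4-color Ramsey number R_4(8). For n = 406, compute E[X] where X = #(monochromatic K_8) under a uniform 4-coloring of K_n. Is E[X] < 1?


E[X] = C(406, 8) · 4^{1 − 28} = 17082453897995850 · 4^{−27} = 17082453897995850/18014398509481984.
As a reduced fraction: E[X] = 8541226948997925/9007199254740992 ≈ 0.9482667.
Is E[X] < 1? YES.
Since E[X] < 1, there exists a 4-coloring of K_{406} with no monochromatic K_8; hence R_4(8) > 406.

E[X] = 8541226948997925/9007199254740992 ≈ 0.9482667; E[X] < 1, so R_4(8) > 406.


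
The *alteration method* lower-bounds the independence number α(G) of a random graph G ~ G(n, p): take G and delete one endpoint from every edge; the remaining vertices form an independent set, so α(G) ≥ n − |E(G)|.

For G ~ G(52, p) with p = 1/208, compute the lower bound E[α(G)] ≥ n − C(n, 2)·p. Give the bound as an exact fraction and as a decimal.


E[|E(G)|] = C(52, 2)·p = 1326 · (1/208) = 51/8.
E[α(G)] ≥ n − E[|E(G)|] = 52 − 51/8 = 365/8.
Numerically: ≈ 45.625.
(This is only a lower bound; the true E[α(G)] may be larger.)

E[α(G)] ≥ 365/8 ≈ 45.625.


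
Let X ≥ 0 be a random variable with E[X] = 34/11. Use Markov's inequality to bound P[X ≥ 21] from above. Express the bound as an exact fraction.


μ = E[X] = 34/11, a = 21.
Markov: P[X ≥ 21] ≤ μ/a = (34/11)/21 = 34/231.
Numerically: ≈ 0.14719.
(Since a = 21 > μ = 3.09091, the bound 34/231 is < 1 and informative.)

P[X ≥ 21] ≤ 34/231 ≈ 0.14719.


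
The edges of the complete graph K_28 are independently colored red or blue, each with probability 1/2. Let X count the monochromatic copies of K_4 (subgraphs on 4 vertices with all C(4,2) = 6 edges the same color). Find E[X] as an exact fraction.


Let X = Σ_S X_S over the C(28, 4) = 20475 subsets S of size 4, where X_S = 1 if the K_4 on S is monochromatic.
For a fixed S, the K_4 on S has C(4, 2) = 6 edges. P[all 6 edges red] = (1/2)^6, and likewise for blue, so P[monochromatic] = 2·(1/2)^6 = 2^{1 − 6} = 1/32.
Summing: E[X] = C(28, 4) · 2^{1 − 6} = 20475 · 1/32 = 20475/32.
Numerically: E[X] ≈ 639.843750.

E[X] = C(28,4)·2^(1−C(4,2)) = 20475/32 ≈ 639.843750.


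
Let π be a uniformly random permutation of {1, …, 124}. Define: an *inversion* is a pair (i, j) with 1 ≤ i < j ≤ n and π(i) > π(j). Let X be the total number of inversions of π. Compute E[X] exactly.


Write X = Σ X_I over the C(124, 2) = 7626 pairs i < j, with X_I the indicator of one inversion.
There are 7626 indicators.
For each fixed pair i < j, the values π(i) and π(j) are two distinct elements of {1, …, 124} in uniformly random order; by symmetry P[π(i) > π(j)] = 1/2.
By linearity: E[X] = 7626 · (1/2) = C(124, 2) · (1/2) = 7626/2 = 3813 ≈ 3813.00000.

E[X] = 3813 = 3813.00000.


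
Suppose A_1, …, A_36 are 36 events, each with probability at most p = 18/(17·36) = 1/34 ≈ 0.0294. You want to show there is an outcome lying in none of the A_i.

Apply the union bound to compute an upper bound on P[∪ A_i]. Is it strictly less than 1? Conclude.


Union bound: P[∪_{i=1}^{36} A_i] ≤ Σ_i P[A_i] ≤ 36·p = 36·(1/34) = 18/17.
Numerically: 18/17 ≈ 1.0588.
Is 18/17 < 1? NO.
Since the bound 18/17 is ≥ 1, the union bound is uninformative here; it does NOT by itself certify existence.

36·p = 18/17 ≈ 1.0588; existence NOT certified by the union bound.


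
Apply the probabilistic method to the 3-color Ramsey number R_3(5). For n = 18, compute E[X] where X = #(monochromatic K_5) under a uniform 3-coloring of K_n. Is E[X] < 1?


E[X] = C(18, 5) · 3^{1 − 10} = 8568 · 3^{−9} = 8568/19683.
As a reduced fraction: E[X] = 952/2187 ≈ 0.4353.
Is E[X] < 1? YES.
Since E[X] < 1, there exists a 3-coloring of K_{18} with no monochromatic K_5; hence R_3(5) > 18.

E[X] = 952/2187 ≈ 0.4353; E[X] < 1, so R_3(5) > 18.


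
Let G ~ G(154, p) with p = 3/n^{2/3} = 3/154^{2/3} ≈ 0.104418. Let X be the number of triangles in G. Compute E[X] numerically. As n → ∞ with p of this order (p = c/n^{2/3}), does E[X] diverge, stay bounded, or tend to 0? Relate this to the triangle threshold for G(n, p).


Number of potential triangles: C(154, 3) = 596904.
Each occurs with probability p³ ≈ (0.104418)³ ≈ 1.13847192e-03.
By linearity: E[X] = C(154, 3)·p³ ≈ 596904 · 1.13847192e-03 ≈ 679.558442.
Since α = 2/3 < 1, p = c/n^{2/3} ≫ 1/n is above the triangle threshold p ~ 1/n. Asymptotically E[X] ~ (c³/6)·n^{3(1−α)} = (3³/6)·n^{1} → ∞; triangles are abundant w.h.p.

E[X] ≈ 679.558442; in regime p = Θ(1/n^{2/3}) E[X] diverges (above the triangle threshold p ~ 1/n).


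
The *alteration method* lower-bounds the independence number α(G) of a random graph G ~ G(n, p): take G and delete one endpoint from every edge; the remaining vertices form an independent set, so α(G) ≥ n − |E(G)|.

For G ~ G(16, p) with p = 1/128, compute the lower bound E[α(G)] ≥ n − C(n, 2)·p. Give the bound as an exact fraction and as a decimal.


E[|E(G)|] = C(16, 2)·p = 120 · (1/128) = 15/16.
E[α(G)] ≥ n − E[|E(G)|] = 16 − 15/16 = 241/16.
Numerically: ≈ 15.062.
(This is only a lower bound; the true E[α(G)] may be larger.)

E[α(G)] ≥ 241/16 ≈ 15.062.


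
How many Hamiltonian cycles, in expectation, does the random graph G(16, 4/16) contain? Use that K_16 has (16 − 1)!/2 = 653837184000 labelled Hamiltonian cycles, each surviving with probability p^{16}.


K_16 has (16 − 1)!/2 = 653837184000 labelled Hamiltonian cycles.
For each such Hamiltonian cycle H, let X_H = 1 if all 16 edges of H are present in G. Then P[X_H = 1] = p^{16} = (1/4)^{16} = 1/4294967296.
Summing the indicators: E[X] = Σ_H E[X_H] = 653837184000 · p^{16} = 653837184000 · 1/4294967296 = 638512875/4194304.
Numerically: E[X] ≈ 152.23.

E[X] = 653837184000 · (1/4)^{16} = 638512875/4194304 ≈ 152.23.


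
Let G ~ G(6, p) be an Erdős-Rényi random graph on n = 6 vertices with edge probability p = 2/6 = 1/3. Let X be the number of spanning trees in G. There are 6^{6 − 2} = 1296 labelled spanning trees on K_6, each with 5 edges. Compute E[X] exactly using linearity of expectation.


K_6 has 6^{6 − 2} = 1296 labelled spanning trees.
For each such spanning tree H, let X_H = 1 if all 5 edges of H are present in G. Then P[X_H = 1] = p^{5} = (1/3)^{5} = 1/243.
Summing the indicators: E[X] = Σ_H E[X_H] = 1296 · p^{5} = 1296 · 1/243 = 16/3.
Numerically: E[X] ≈ 5.33333.

E[X] = 1296 · (1/3)^{5} = 16/3 ≈ 5.33333.


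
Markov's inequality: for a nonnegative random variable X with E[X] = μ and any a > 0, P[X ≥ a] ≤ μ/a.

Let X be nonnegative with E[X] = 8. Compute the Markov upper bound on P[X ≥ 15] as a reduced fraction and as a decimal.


μ = E[X] = 8, a = 15.
Markov: P[X ≥ 15] ≤ μ/a = (8)/15 = 8/15.
Numerically: ≈ 0.533.
(Since a = 15 > μ = 8.000, the bound 8/15 is < 1 and informative.)

P[X ≥ 15] ≤ 8/15 ≈ 0.533.


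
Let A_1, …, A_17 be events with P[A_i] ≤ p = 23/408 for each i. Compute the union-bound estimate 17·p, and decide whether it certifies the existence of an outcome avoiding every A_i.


Union bound: P[∪_{i=1}^{17} A_i] ≤ Σ_i P[A_i] ≤ 17·p = 17·(23/408) = 23/24.
Numerically: 23/24 ≈ 0.9583333.
Is 23/24 < 1? YES.
Since P[∪ A_i] ≤ 23/24 < 1, the complement has P[∩ A_i^c] ≥ 1 − 23/24 = 1/24 > 0, so some outcome avoids every A_i.

17·p = 23/24 ≈ 0.9583333; existence CERTIFIED by the union bound.


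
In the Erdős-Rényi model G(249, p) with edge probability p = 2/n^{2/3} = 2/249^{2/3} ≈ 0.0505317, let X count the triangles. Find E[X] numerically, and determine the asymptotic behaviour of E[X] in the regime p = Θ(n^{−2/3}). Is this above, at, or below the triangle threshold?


Number of potential triangles: C(249, 3) = 2542124.
Each occurs with probability p³ ≈ (0.0505317)³ ≈ 1.29030177e-04.
By linearity: E[X] = C(249, 3)·p³ ≈ 2542124 · 1.29030177e-04 ≈ 328.010710.
Since α = 2/3 < 1, p = c/n^{2/3} ≫ 1/n is above the triangle threshold p ~ 1/n. Asymptotically E[X] ~ (c³/6)·n^{3(1−α)} = (2³/6)·n^{1} → ∞; triangles are abundant w.h.p.

E[X] ≈ 328.010710; in regime p = Θ(1/n^{2/3}) E[X] diverges (above the triangle threshold p ~ 1/n).


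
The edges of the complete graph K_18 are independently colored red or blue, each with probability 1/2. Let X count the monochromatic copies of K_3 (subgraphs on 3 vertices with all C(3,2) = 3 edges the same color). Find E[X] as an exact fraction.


Let X = Σ_S X_S over the C(18, 3) = 816 subsets S of size 3, where X_S = 1 if the K_3 on S is monochromatic.
For a fixed S, the K_3 on S has C(3, 2) = 3 edges. P[all 3 edges red] = (1/2)^3, and likewise for blue, so P[monochromatic] = 2·(1/2)^3 = 2^{1 − 3} = 1/4.
By linearity: E[X] = C(18, 3) · 2^{1 − 3} = 816 · 1/4 = 204.
Numerically: E[X] ≈ 204.0000.

E[X] = C(18,3)·2^(1−C(3,2)) = 204 ≈ 204.0000.


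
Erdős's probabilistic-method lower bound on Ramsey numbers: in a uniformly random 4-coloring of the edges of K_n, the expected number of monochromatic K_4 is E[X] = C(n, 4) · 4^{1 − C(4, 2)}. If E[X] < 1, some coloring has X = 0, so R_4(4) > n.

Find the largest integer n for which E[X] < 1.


We need C(n, 4) · 4^{1 − 6} < 1, i.e. C(n, 4) < 4^{6 − 1} = 1024.
Check values of n near the boundary:
  n = 8: C(8, 4) = 70; 70 < 1024? YES
  n = 9: C(9, 4) = 126; 126 < 1024? YES
  n = 10: C(10, 4) = 210; 210 < 1024? YES
  n = 11: C(11, 4) = 330; 330 < 1024? YES
  n = 12: C(12, 4) = 495; 495 < 1024? YES
  n = 13: C(13, 4) = 715; 715 < 1024? YES
  n = 14: C(14, 4) = 1001; 1001 < 1024? YES
  n = 15: C(15, 4) = 1365; 1365 < 1024? NO
  n = 16: C(16, 4) = 1820; 1820 < 1024? NO
  n = 17: C(17, 4) = 2380; 2380 < 1024? NO
The largest n with C(n, 4) < 1024 is n = 14 (where E[X] = 1001/1024 ≈ 0.97754). Hence R_4(4) > 14, i.e. R_4(4) ≥ 15.

Largest n = 14; hence R_4(4) > 14.


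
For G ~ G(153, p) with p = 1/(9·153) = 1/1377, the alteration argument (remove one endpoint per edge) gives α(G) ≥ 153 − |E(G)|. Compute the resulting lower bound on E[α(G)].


E[|E(G)|] = C(153, 2)·p = 11628 · (1/1377) = 76/9.
E[α(G)] ≥ n − E[|E(G)|] = 153 − 76/9 = 1301/9.
Numerically: ≈ 144.5556.
(This is only a lower bound; the true E[α(G)] may be larger.)

E[α(G)] ≥ 1301/9 ≈ 144.5556.


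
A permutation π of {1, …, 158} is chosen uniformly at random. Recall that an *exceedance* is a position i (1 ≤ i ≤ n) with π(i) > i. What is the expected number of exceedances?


Write X = Σ_{i=1}^{158} X_i, where X_i = 1_{π(i) > i}.
For each fixed i, π(i) is uniform over {1, …, 158} (marginal of a uniform permutation), so P[π(i) > i] = (n − i)/n. Summing: Σ_{i=1}^{158} (n − i)/n = (0 + 1 + … + 157)/158 = 158(158 − 1)/(2·158) = (158 − 1)/2.
Hence E[X] = Σ_{i=1}^{158} (158 − i)/158 = 157/2 ≈ 78.50000.

E[X] = 157/2 = 78.50000.


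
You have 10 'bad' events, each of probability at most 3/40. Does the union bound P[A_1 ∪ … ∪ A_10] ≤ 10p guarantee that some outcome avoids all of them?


Union bound: P[∪_{i=1}^{10} A_i] ≤ Σ_i P[A_i] ≤ 10·p = 10·(3/40) = 3/4.
Numerically: 3/4 ≈ 0.750.
Is 3/4 < 1? YES.
Since P[∪ A_i] ≤ 3/4 < 1, the complement has P[∩ A_i^c] ≥ 1 − 3/4 = 1/4 > 0, so some outcome avoids every A_i.

10·p = 3/4 ≈ 0.750; existence CERTIFIED by the union bound.


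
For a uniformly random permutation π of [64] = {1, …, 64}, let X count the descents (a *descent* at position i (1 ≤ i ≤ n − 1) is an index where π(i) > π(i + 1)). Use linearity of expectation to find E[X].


Write X = Σ X_I over i = 1, …, 63, with X_I the indicator of one descent.
There are 63 indicators.
For each fixed i, the pair (π(i), π(i+1)) is a uniformly random ordered pair of distinct values from {1, …, 64}; by symmetry P[π(i) > π(i+1)] = 1/2.
By linearity: E[X] = 63 · (1/2) = (64 − 1) · (1/2) = 63/2 ≈ 31.5000.

E[X] = 63/2 = 31.5000.


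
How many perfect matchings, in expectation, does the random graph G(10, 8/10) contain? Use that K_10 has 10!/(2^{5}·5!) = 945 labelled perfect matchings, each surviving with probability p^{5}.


K_10 has 10!/(2^{5}·5!) = 945 labelled perfect matchings.
For each such perfect matching H, let X_H = 1 if all 5 edges of H are present in G. Then P[X_H = 1] = p^{5} = (4/5)^{5} = 1024/3125.
By linearity of expectation: E[X] = Σ_H E[X_H] = 945 · p^{5} = 945 · 1024/3125 = 193536/625.
Numerically: E[X] ≈ 310.

E[X] = 945 · (4/5)^{5} = 193536/625 ≈ 310.


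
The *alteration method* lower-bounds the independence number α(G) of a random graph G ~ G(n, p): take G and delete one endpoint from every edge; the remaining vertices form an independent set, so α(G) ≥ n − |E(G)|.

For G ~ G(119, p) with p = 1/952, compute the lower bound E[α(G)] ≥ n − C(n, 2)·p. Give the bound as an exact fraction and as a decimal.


E[|E(G)|] = C(119, 2)·p = 7021 · (1/952) = 59/8.
E[α(G)] ≥ n − E[|E(G)|] = 119 − 59/8 = 893/8.
Numerically: ≈ 111.6250.
(This is only a lower bound; the true E[α(G)] may be larger.)

E[α(G)] ≥ 893/8 ≈ 111.6250.


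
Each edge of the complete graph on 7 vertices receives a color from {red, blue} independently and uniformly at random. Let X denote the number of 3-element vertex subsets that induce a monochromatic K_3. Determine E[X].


Let X = Σ_S X_S over the C(7, 3) = 35 subsets S of size 3, where X_S = 1 if the K_3 on S is monochromatic.
For a fixed S, the K_3 on S has C(3, 2) = 3 edges. P[all 3 edges red] = (1/2)^3, and likewise for blue, so P[monochromatic] = 2·(1/2)^3 = 2^{1 − 3} = 1/4.
By linearity of expectation: E[X] = C(7, 3) · 2^{1 − 3} = 35 · 1/4 = 35/4.
Numerically: E[X] ≈ 8.750.

E[X] = C(7,3)·2^(1−C(3,2)) = 35/4 ≈ 8.750.


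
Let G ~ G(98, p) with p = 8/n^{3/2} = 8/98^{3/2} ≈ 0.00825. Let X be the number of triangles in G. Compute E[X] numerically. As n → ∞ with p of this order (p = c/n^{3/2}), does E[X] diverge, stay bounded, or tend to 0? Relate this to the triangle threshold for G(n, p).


Number of potential triangles: C(98, 3) = 152096.
Each occurs with probability p³ ≈ (0.00825)³ ≈ 5.60728e-07.
By linearity: E[X] = C(98, 3)·p³ ≈ 152096 · 5.60728e-07 ≈ 0.085.
Since α = 3/2 > 1, p = c/n^{3/2} = o(1/n) is below the triangle threshold p ~ 1/n. Asymptotically E[X] ~ (c³/6)·n^{3(1−α)} = (8³/6)·n^{-1.5} → 0, so by Markov's inequality G has no triangles w.h.p.

E[X] ≈ 0.085; in regime p = Θ(1/n^{3/2}) E[X] tends to 0 (below the triangle threshold p ~ 1/n).


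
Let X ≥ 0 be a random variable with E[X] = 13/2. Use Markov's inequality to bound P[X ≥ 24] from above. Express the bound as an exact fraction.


μ = E[X] = 13/2, a = 24.
Markov: P[X ≥ 24] ≤ μ/a = (13/2)/24 = 13/48.
Numerically: ≈ 0.27083.
(Since a = 24 > μ = 6.50000, the bound 13/48 is < 1 and informative.)

P[X ≥ 24] ≤ 13/48 ≈ 0.27083.


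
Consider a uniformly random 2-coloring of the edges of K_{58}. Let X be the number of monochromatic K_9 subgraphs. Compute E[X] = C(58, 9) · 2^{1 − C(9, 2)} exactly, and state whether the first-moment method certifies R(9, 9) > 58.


E[X] = C(58, 9) · 2^{1 − 36} = 10648873950 · 2^{−35} = 10648873950/34359738368.
As a reduced fraction: E[X] = 5324436975/17179869184 ≈ 0.309923.
Is E[X] < 1? YES.
Since E[X] < 1, there exists a 2-coloring of K_{58} with no monochromatic K_9; hence R(9, 9) > 58.

E[X] = 5324436975/17179869184 ≈ 0.309923; E[X] < 1, so R(9, 9) > 58.


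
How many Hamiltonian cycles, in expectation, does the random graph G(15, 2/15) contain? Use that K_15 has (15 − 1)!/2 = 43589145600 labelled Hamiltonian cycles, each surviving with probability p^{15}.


K_15 has (15 − 1)!/2 = 43589145600 labelled Hamiltonian cycles.
For each such Hamiltonian cycle H, let X_H = 1 if all 15 edges of H are present in G. Then P[X_H = 1] = p^{15} = (2/15)^{15} = 32768/437893890380859375.
By linearity: E[X] = Σ_H E[X_H] = 43589145600 · p^{15} = 43589145600 · 32768/437893890380859375 = 235115905024/72081298828125.
Numerically: E[X] ≈ 0.00326.

E[X] = 43589145600 · (2/15)^{15} = 235115905024/72081298828125 ≈ 0.00326.


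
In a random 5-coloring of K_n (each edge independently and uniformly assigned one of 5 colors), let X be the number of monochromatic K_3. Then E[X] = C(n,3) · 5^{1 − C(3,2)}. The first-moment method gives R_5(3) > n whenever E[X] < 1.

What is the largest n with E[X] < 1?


We need C(n, 3) · 5^{1 − 3} < 1, i.e. C(n, 3) < 5^{3 − 1} = 25.
Check values of n near the boundary:
  n = 5: C(5, 3) = 10; 10 < 25? YES
  n = 6: C(6, 3) = 20; 20 < 25? YES
  n = 7: C(7, 3) = 35; 35 < 25? NO
The largest n with C(n, 3) < 25 is n = 6 (where E[X] = 4/5 ≈ 0.800000). Hence R_5(3) > 6, i.e. R_5(3) ≥ 7.

Largest n = 6; hence R_5(3) > 6.


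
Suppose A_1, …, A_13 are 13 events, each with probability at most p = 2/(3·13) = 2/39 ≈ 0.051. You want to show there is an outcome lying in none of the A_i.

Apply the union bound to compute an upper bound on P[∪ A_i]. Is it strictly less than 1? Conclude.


Union bound: P[∪_{i=1}^{13} A_i] ≤ Σ_i P[A_i] ≤ 13·p = 13·(2/39) = 2/3.
Numerically: 2/3 ≈ 0.667.
Is 2/3 < 1? YES.
Since P[∪ A_i] ≤ 2/3 < 1, the complement has P[∩ A_i^c] ≥ 1 − 2/3 = 1/3 > 0, so some outcome avoids every A_i.

13·p = 2/3 ≈ 0.667; existence CERTIFIED by the union bound.


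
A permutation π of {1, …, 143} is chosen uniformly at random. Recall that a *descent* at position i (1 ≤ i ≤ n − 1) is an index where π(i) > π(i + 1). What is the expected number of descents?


Write X = Σ X_I over i = 1, …, 142, with X_I the indicator of one descent.
There are 142 indicators.
For each fixed i, the pair (π(i), π(i+1)) is a uniformly random ordered pair of distinct values from {1, …, 143}; by symmetry P[π(i) > π(i+1)] = 1/2.
By linearity: E[X] = 142 · (1/2) = (143 − 1) · (1/2) = 71 ≈ 71.000.

E[X] = 71 = 71.000.


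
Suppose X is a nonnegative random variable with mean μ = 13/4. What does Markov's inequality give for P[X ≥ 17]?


μ = E[X] = 13/4, a = 17.
Markov: P[X ≥ 17] ≤ μ/a = (13/4)/17 = 13/68.
Numerically: ≈ 0.191.
(Since a = 17 > μ = 3.250, the bound 13/68 is < 1 and informative.)

P[X ≥ 17] ≤ 13/68 ≈ 0.191.


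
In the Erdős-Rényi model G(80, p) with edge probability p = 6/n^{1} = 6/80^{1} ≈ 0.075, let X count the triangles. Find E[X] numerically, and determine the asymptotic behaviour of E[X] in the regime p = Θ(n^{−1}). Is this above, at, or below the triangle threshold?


Number of potential triangles: C(80, 3) = 82160.
Each occurs with probability p³ ≈ (0.075)³ ≈ 4.218750e-04.
By linearity: E[X] = C(80, 3)·p³ ≈ 82160 · 4.218750e-04 ≈ 34.6612.
Here α = 1, so p = 6/n is exactly at the triangle threshold p ~ 1/n. Asymptotically E[X] → c³/6 = 6³/6 = 36 ≈ 36.0000, a bounded constant. In this regime the triangle count is asymptotically Poisson(c³/6).

E[X] ≈ 34.6612; in regime p = Θ(1/n^{1}) E[X] stays bounded (at the triangle threshold p ~ 1/n).


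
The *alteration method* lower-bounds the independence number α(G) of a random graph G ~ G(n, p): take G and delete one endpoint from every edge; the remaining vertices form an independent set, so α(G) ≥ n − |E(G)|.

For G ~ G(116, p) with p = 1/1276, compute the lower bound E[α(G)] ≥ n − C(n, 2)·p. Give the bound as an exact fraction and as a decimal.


E[|E(G)|] = C(116, 2)·p = 6670 · (1/1276) = 115/22.
E[α(G)] ≥ n − E[|E(G)|] = 116 − 115/22 = 2437/22.
Numerically: ≈ 110.772727.
(This is only a lower bound; the true E[α(G)] may be larger.)

E[α(G)] ≥ 2437/22 ≈ 110.772727.


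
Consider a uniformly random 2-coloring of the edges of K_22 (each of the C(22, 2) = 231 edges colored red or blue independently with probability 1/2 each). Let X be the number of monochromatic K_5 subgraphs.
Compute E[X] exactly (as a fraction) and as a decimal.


Let X = Σ_S X_S over the C(22, 5) = 26334 subsets S of size 5, where X_S = 1 if the K_5 on S is monochromatic.
For a fixed S, the K_5 on S has C(5, 2) = 10 edges. P[all 10 edges red] = (1/2)^10, and likewise for blue, so P[monochromatic] = 2·(1/2)^10 = 2^{1 − 10} = 1/512.
By linearity: E[X] = C(22, 5) · 2^{1 − 10} = 26334 · 1/512 = 13167/256.
Numerically: E[X] ≈ 51.433594.

E[X] = C(22,5)·2^(1−C(5,2)) = 13167/256 ≈ 51.433594.


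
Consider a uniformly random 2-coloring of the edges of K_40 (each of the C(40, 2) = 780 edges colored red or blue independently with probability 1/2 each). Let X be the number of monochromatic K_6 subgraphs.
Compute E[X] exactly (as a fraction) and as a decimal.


Let X = Σ_S X_S over the C(40, 6) = 3838380 subsets S of size 6, where X_S = 1 if the K_6 on S is monochromatic.
For a fixed S, the K_6 on S has C(6, 2) = 15 edges. P[all 15 edges red] = (1/2)^15, and likewise for blue, so P[monochromatic] = 2·(1/2)^15 = 2^{1 − 15} = 1/16384.
By linearity: E[X] = C(40, 6) · 2^{1 − 15} = 3838380 · 1/16384 = 959595/4096.
Numerically: E[X] ≈ 234.2761.

E[X] = C(40,6)·2^(1−C(6,2)) = 959595/4096 ≈ 234.2761.


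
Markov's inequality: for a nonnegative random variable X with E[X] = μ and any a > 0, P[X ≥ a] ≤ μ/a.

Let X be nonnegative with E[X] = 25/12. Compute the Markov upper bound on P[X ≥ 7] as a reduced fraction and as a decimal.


μ = E[X] = 25/12, a = 7.
Markov: P[X ≥ 7] ≤ μ/a = (25/12)/7 = 25/84.
Numerically: ≈ 0.29762.
(Since a = 7 > μ = 2.08333, the bound 25/84 is < 1 and informative.)

P[X ≥ 7] ≤ 25/84 ≈ 0.29762.


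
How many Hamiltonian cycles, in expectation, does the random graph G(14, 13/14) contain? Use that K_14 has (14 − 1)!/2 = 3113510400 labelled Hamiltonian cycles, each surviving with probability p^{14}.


K_14 has (14 − 1)!/2 = 3113510400 labelled Hamiltonian cycles.
For each such Hamiltonian cycle H, let X_H = 1 if all 14 edges of H are present in G. Then P[X_H = 1] = p^{14} = (13/14)^{14} = 3937376385699289/11112006825558016.
Summing the indicators: E[X] = Σ_H E[X_H] = 3113510400 · p^{14} = 3113510400 · 3937376385699289/11112006825558016 = 3420497300666614836525/3100448333024.
Numerically: E[X] ≈ 1.10323e+09.

E[X] = 3113510400 · (13/14)^{14} = 3420497300666614836525/3100448333024 ≈ 1.10323e+09.


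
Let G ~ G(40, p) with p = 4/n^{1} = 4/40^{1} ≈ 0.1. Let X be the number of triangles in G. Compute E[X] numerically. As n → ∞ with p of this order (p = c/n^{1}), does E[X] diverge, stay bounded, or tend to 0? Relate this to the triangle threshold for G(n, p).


Number of potential triangles: C(40, 3) = 9880.
Each occurs with probability p³ ≈ (0.1)³ ≈ 1.000000e-03.
By linearity: E[X] = C(40, 3)·p³ ≈ 9880 · 1.000000e-03 ≈ 9.8800.
Here α = 1, so p = 4/n is exactly at the triangle threshold p ~ 1/n. Asymptotically E[X] → c³/6 = 4³/6 = 32/3 ≈ 10.6667, a bounded constant. In this regime the triangle count is asymptotically Poisson(c³/6).

E[X] ≈ 9.8800; in regime p = Θ(1/n^{1}) E[X] stays bounded (at the triangle threshold p ~ 1/n).


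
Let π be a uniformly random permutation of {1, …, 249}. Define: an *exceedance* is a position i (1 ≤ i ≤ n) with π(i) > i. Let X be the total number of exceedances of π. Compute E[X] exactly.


Write X = Σ_{i=1}^{249} X_i, where X_i = 1_{π(i) > i}.
For each fixed i, π(i) is uniform over {1, …, 249} (marginal of a uniform permutation), so P[π(i) > i] = (n − i)/n. Summing: Σ_{i=1}^{249} (n − i)/n = (0 + 1 + … + 248)/249 = 249(249 − 1)/(2·249) = (249 − 1)/2.
Hence E[X] = Σ_{i=1}^{249} (249 − i)/249 = 124 ≈ 124.0000.

E[X] = 124 = 124.0000.


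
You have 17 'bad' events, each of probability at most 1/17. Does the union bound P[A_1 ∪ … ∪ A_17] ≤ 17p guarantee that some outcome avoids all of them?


Union bound: P[∪_{i=1}^{17} A_i] ≤ Σ_i P[A_i] ≤ 17·p = 17·(1/17) = 1.
Numerically: 1 ≈ 1.0000.
Is 1 < 1? NO.
Since the bound 1 is ≥ 1, the union bound is uninformative here; it does NOT by itself certify existence.

17·p = 1 ≈ 1.0000; existence NOT certified by the union bound.


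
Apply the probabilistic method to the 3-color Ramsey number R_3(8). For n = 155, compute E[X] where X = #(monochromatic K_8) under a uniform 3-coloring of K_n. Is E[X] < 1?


E[X] = C(155, 8) · 3^{1 − 28} = 6876747915675 · 3^{−27} = 6876747915675/7625597484987.
As a reduced fraction: E[X] = 2292249305225/2541865828329 ≈ 0.90180.
Is E[X] < 1? YES.
Since E[X] < 1, there exists a 3-coloring of K_{155} with no monochromatic K_8; hence R_3(8) > 155.

E[X] = 2292249305225/2541865828329 ≈ 0.90180; E[X] < 1, so R_3(8) > 155.


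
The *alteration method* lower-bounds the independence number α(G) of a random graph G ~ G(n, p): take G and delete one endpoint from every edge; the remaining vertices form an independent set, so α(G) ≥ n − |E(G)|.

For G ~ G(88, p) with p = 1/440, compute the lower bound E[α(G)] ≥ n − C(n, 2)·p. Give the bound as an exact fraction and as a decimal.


E[|E(G)|] = C(88, 2)·p = 3828 · (1/440) = 87/10.
E[α(G)] ≥ n − E[|E(G)|] = 88 − 87/10 = 793/10.
Numerically: ≈ 79.300000.
(This is only a lower bound; the true E[α(G)] may be larger.)

E[α(G)] ≥ 793/10 ≈ 79.300000.


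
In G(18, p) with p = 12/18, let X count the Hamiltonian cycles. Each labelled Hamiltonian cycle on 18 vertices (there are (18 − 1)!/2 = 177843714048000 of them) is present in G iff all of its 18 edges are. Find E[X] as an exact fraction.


K_18 has (18 − 1)!/2 = 177843714048000 labelled Hamiltonian cycles.
For each such Hamiltonian cycle H, let X_H = 1 if all 18 edges of H are present in G. Then P[X_H = 1] = p^{18} = (2/3)^{18} = 262144/387420489.
By linearity: E[X] = Σ_H E[X_H] = 177843714048000 · p^{18} = 177843714048000 · 262144/387420489 = 63951526166528000/531441.
Numerically: E[X] ≈ 1.2034e+11.

E[X] = 177843714048000 · (2/3)^{18} = 63951526166528000/531441 ≈ 1.2034e+11.


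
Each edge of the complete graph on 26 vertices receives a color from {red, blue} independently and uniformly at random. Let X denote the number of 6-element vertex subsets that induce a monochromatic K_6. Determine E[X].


Let X = Σ_S X_S over the C(26, 6) = 230230 subsets S of size 6, where X_S = 1 if the K_6 on S is monochromatic.
For a fixed S, the K_6 on S has C(6, 2) = 15 edges. P[all 15 edges red] = (1/2)^15, and likewise for blue, so P[monochromatic] = 2·(1/2)^15 = 2^{1 − 15} = 1/16384.
Summing: E[X] = C(26, 6) · 2^{1 − 15} = 230230 · 1/16384 = 115115/8192.
Numerically: E[X] ≈ 14.052.

E[X] = C(26,6)·2^(1−C(6,2)) = 115115/8192 ≈ 14.052.


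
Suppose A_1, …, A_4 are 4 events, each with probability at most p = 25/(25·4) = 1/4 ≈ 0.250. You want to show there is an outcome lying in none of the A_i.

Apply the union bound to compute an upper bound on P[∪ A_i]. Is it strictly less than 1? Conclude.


Union bound: P[∪_{i=1}^{4} A_i] ≤ Σ_i P[A_i] ≤ 4·p = 4·(1/4) = 1.
Numerically: 1 ≈ 1.000.
Is 1 < 1? NO.
Since the bound 1 is ≥ 1, the union bound is uninformative here; it does NOT by itself certify existence.

4·p = 1 ≈ 1.000; existence NOT certified by the union bound.


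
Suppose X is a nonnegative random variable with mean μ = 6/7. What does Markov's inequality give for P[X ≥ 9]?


μ = E[X] = 6/7, a = 9.
Markov: P[X ≥ 9] ≤ μ/a = (6/7)/9 = 2/21.
Numerically: ≈ 0.0952.
(Since a = 9 > μ = 0.8571, the bound 2/21 is < 1 and informative.)

P[X ≥ 9] ≤ 2/21 ≈ 0.0952.


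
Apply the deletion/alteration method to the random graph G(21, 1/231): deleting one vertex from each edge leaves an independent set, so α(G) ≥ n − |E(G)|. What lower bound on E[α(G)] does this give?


E[|E(G)|] = C(21, 2)·p = 210 · (1/231) = 10/11.
E[α(G)] ≥ n − E[|E(G)|] = 21 − 10/11 = 221/11.
Numerically: ≈ 20.0909.
(This is only a lower bound; the true E[α(G)] may be larger.)

E[α(G)] ≥ 221/11 ≈ 20.0909.


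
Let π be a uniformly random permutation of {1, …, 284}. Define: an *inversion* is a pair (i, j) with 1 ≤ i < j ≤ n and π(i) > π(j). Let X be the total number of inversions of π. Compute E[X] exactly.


Write X = Σ X_I over the C(284, 2) = 40186 pairs i < j, with X_I the indicator of one inversion.
There are 40186 indicators.
For each fixed pair i < j, the values π(i) and π(j) are two distinct elements of {1, …, 284} in uniformly random order; by symmetry P[π(i) > π(j)] = 1/2.
By linearity: E[X] = 40186 · (1/2) = C(284, 2) · (1/2) = 40186/2 = 20093 ≈ 20093.00000.

E[X] = 20093 = 20093.00000.


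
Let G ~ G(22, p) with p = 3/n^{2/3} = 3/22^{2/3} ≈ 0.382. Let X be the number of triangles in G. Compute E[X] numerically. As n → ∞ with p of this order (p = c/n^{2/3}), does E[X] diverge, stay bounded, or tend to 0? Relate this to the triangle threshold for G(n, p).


Number of potential triangles: C(22, 3) = 1540.
Each occurs with probability p³ ≈ (0.382)³ ≈ 5.57851e-02.
By linearity: E[X] = C(22, 3)·p³ ≈ 1540 · 5.57851e-02 ≈ 85.909.
Since α = 2/3 < 1, p = c/n^{2/3} ≫ 1/n is above the triangle threshold p ~ 1/n. Asymptotically E[X] ~ (c³/6)·n^{3(1−α)} = (3³/6)·n^{1} → ∞; triangles are abundant w.h.p.

E[X] ≈ 85.909; in regime p = Θ(1/n^{2/3}) E[X] diverges (above the triangle threshold p ~ 1/n).


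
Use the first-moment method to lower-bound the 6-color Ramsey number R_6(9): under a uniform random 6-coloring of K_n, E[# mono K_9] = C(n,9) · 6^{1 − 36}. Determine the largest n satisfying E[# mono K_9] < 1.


We need C(n, 9) · 6^{1 − 36} < 1, i.e. C(n, 9) < 6^{36 − 1} = 1719070799748422591028658176.
Check values of n near the boundary:
  n = 4402: C(4402, 9) = 1696419745356657449393393700; 1696419745356657449393393700 < 1719070799748422591028658176? YES
  n = 4403: C(4403, 9) = 1699894433046281918452233150; 1699894433046281918452233150 < 1719070799748422591028658176? YES
  n = 4404: C(4404, 9) = 1703375445537161676647015880; 1703375445537161676647015880 < 1719070799748422591028658176? YES
  n = 4405: C(4405, 9) = 1706862792900636302463627150; 1706862792900636302463627150 < 1719070799748422591028658176? YES
  n = 4406: C(4406, 9) = 1710356485221788389505285700; 1710356485221788389505285700 < 1719070799748422591028658176? YES
  n = 4407: C(4407, 9) = 1713856532599459170657070050; 1713856532599459170657070050 < 1719070799748422591028658176? YES
  n = 4408: C(4408, 9) = 1717362945146264156457459600; 1717362945146264156457459600 < 1719070799748422591028658176? YES
  n = 4409: C(4409, 9) = 1720875732988608787686577131; 1720875732988608787686577131 < 1719070799748422591028658176? NO
  n = 4410: C(4410, 9) = 1724394906266704102180823710; 1724394906266704102180823710 < 1719070799748422591028658176? NO
The largest n with C(n, 9) < 1719070799748422591028658176 is n = 4408 (where E[X] = 35778394690547169926197075/35813974994758803979763712 ≈ 0.999007). Hence R_6(9) > 4408, i.e. R_6(9) ≥ 4409.

Largest n = 4408; hence R_6(9) > 4408.


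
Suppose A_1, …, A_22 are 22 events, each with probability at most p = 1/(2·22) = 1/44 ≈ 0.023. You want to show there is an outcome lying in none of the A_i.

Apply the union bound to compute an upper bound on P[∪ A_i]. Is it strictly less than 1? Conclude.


Union bound: P[∪_{i=1}^{22} A_i] ≤ Σ_i P[A_i] ≤ 22·p = 22·(1/44) = 1/2.
Numerically: 1/2 ≈ 0.500.
Is 1/2 < 1? YES.
Since P[∪ A_i] ≤ 1/2 < 1, the complement has P[∩ A_i^c] ≥ 1 − 1/2 = 1/2 > 0, so some outcome avoids every A_i.

22·p = 1/2 ≈ 0.500; existence CERTIFIED by the union bound.


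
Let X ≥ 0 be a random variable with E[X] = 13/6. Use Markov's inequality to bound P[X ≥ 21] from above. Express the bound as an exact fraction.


μ = E[X] = 13/6, a = 21.
Markov: P[X ≥ 21] ≤ μ/a = (13/6)/21 = 13/126.
Numerically: ≈ 0.1032.
(Since a = 21 > μ = 2.1667, the bound 13/126 is < 1 and informative.)

P[X ≥ 21] ≤ 13/126 ≈ 0.1032.


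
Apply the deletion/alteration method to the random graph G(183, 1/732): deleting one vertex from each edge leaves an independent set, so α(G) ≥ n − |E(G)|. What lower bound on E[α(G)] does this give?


E[|E(G)|] = C(183, 2)·p = 16653 · (1/732) = 91/4.
E[α(G)] ≥ n − E[|E(G)|] = 183 − 91/4 = 641/4.
Numerically: ≈ 160.250000.
(This is only a lower bound; the true E[α(G)] may be larger.)

E[α(G)] ≥ 641/4 ≈ 160.250000.


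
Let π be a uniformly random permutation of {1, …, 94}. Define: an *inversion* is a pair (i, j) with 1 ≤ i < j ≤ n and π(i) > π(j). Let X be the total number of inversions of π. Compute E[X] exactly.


Write X = Σ X_I over the C(94, 2) = 4371 pairs i < j, with X_I the indicator of one inversion.
There are 4371 indicators.
For each fixed pair i < j, the values π(i) and π(j) are two distinct elements of {1, …, 94} in uniformly random order; by symmetry P[π(i) > π(j)] = 1/2.
By linearity: E[X] = 4371 · (1/2) = C(94, 2) · (1/2) = 4371/2 = 4371/2 ≈ 2185.50000.

E[X] = 4371/2 = 2185.50000.


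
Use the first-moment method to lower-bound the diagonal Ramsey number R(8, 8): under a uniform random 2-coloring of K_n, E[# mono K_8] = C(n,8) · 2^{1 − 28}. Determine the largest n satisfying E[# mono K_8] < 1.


We need C(n, 8) · 2^{1 − 28} < 1, i.e. C(n, 8) < 2^{28 − 1} = 134217728.
Check values of n near the boundary:
  n = 36: C(36, 8) = 30260340; 30260340 < 134217728? YES
  n = 37: C(37, 8) = 38608020; 38608020 < 134217728? YES
  n = 38: C(38, 8) = 48903492; 48903492 < 134217728? YES
  n = 39: C(39, 8) = 61523748; 61523748 < 134217728? YES
  n = 40: C(40, 8) = 76904685; 76904685 < 134217728? YES
  n = 41: C(41, 8) = 95548245; 95548245 < 134217728? YES
  n = 42: C(42, 8) = 118030185; 118030185 < 134217728? YES
  n = 43: C(43, 8) = 145008513; 145008513 < 134217728? NO
The largest n with C(n, 8) < 134217728 is n = 42 (where E[X] = 118030185/134217728 ≈ 0.87939). Hence R(8, 8) > 42, i.e. R(8, 8) ≥ 43.

Largest n = 42; hence R(8, 8) > 42.
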